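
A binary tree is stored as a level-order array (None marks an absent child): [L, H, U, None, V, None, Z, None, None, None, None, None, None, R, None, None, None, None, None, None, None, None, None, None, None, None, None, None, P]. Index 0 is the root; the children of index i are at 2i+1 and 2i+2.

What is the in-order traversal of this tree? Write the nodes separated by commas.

In-order visits the left subtree, then the node, then the right subtree.
At L: go left to H.
  At H: no left child.
  Visit H.
  At H: go right to V.
    V is a leaf — visit V.
Visit L.
At L: go right to U.
  At U: no left child.
  Visit U.
  At U: go right to Z.
    At Z: go left to R.
      At R: no left child.
      Visit R.
      At R: go right to P.
        P is a leaf — visit P.
    Visit Z.
    At Z: no right child.

H, V, L, U, R, P, Z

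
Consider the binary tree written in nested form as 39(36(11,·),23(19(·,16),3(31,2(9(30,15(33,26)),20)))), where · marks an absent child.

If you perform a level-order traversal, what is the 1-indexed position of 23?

Level-order visits nodes level by level from the root, left to right within each level.
Level 0: 39
Level 1: 36, 23
Level 2: 11, 19, 3
Level 3: 16, 31, 2
Level 4: 9, 20
Level 5: 30, 15
Level 6: 33, 26
Full level-order sequence: 39, 36, 23, 11, 19, 3, 16, 31, 2, 9, 20, 30, 15, 33, 26.

3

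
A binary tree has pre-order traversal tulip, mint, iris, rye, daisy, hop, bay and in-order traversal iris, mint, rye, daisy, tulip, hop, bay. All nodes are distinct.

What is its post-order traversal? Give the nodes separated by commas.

iris, daisy, rye, mint, bay, hop, tulip

The first element of pre-order is the root; it splits in-order into left and right subtrees.
Root tulip: left subtree has 4 nodes {iris, mint, rye, daisy}, right has 2 {hop, bay}.
  Root mint: left subtree has 1 node {iris}, right has 2 {rye, daisy}.
    Root rye: left subtree has 0 nodes { }, right has 1 {daisy}.
  Root hop: left subtree has 0 nodes { }, right has 1 {bay}.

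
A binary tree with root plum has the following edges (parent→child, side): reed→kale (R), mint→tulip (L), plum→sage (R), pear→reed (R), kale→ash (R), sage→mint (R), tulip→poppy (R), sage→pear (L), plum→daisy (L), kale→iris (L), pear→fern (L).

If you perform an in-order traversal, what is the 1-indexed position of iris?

In-order visits the left subtree, then the node, then the right subtree.
At plum: go left to daisy.
  daisy is a leaf — visit daisy.
Visit plum.
At plum: go right to sage.
  At sage: go left to pear.
    At pear: go left to fern.
      fern is a leaf — visit fern.
    Visit pear.
    At pear: go right to reed.
      At reed: no left child.
      Visit reed.
      At reed: go right to kale.
        At kale: go left to iris.
          iris is a leaf — visit iris.
        Visit kale.
        At kale: go right to ash.
          ash is a leaf — visit ash.
  Visit sage.
  At sage: go right to mint.
    At mint: go left to tulip.
      At tulip: no left child.
      Visit tulip.
      At tulip: go right to poppy.
        poppy is a leaf — visit poppy.
    Visit mint.
    At mint: no right child.
Full in-order sequence: daisy, plum, fern, pear, reed, iris, kale, ash, sage, tulip, poppy, mint.

6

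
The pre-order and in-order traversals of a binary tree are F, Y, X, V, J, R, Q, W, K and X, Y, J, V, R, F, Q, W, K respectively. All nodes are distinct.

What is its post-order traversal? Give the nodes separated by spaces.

X J R V Y K W Q F

The first element of pre-order is the root; it splits in-order into left and right subtrees.
Root F: left subtree has 5 nodes {X, Y, J, V, R}, right has 3 {Q, W, K}.
  Root Y: left subtree has 1 node {X}, right has 3 {J, V, R}.
    Root V: left subtree has 1 node {J}, right has 1 {R}.
  Root Q: left subtree has 0 nodes { }, right has 2 {W, K}.
    Root W: left subtree has 0 nodes { }, right has 1 {K}.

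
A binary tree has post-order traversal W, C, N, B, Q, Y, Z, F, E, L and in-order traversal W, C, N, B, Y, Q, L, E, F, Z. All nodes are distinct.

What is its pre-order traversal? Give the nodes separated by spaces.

L Y B N C W Q E F Z

The last element of post-order is the root; it splits in-order into left and right subtrees.
Root L: left subtree has 6 nodes {W, C, N, B, Y, Q}, right has 3 {E, F, Z}.
  Root Y: left subtree has 4 nodes {W, C, N, B}, right has 1 {Q}.
    Root B: left subtree has 3 nodes {W, C, N}, right has 0 { }.
      Root N: left subtree has 2 nodes {W, C}, right has 0 { }.
        Root C: left subtree has 1 node {W}, right has 0 { }.
  Root E: left subtree has 0 nodes { }, right has 2 {F, Z}.
    Root F: left subtree has 0 nodes { }, right has 1 {Z}.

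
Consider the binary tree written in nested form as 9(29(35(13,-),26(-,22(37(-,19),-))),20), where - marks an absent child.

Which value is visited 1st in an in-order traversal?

13

In-order visits the left subtree, then the node, then the right subtree.
At 9: go left to 29.
  At 29: go left to 35.
    At 35: go left to 13.
      13 is a leaf — visit 13.
    Visit 35.
    At 35: no right child.
  Visit 29.
  At 29: go right to 26.
    At 26: no left child.
    Visit 26.
    At 26: go right to 22.
      At 22: go left to 37.
        At 37: no left child.
        Visit 37.
        At 37: go right to 19.
          19 is a leaf — visit 19.
      Visit 22.
      At 22: no right child.
Visit 9.
At 9: go right to 20.
  20 is a leaf — visit 20.
Full in-order sequence: 13, 35, 29, 26, 37, 19, 22, 9, 20.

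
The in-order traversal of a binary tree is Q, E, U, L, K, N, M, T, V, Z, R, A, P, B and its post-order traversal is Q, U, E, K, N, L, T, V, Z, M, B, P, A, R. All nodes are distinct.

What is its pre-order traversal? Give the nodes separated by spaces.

The last element of post-order is the root; it splits in-order into left and right subtrees.
Root R: left subtree has 10 nodes {Q, E, U, L, K, N, M, T, V, Z}, right has 3 {A, P, B}.
  Root M: left subtree has 6 nodes {Q, E, U, L, K, N}, right has 3 {T, V, Z}.
    Root L: left subtree has 3 nodes {Q, E, U}, right has 2 {K, N}.
      Root E: left subtree has 1 node {Q}, right has 1 {U}.
      Root N: left subtree has 1 node {K}, right has 0 { }.
    Root Z: left subtree has 2 nodes {T, V}, right has 0 { }.
      Root V: left subtree has 1 node {T}, right has 0 { }.
  Root A: left subtree has 0 nodes { }, right has 2 {P, B}.
    Root P: left subtree has 0 nodes { }, right has 1 {B}.

R M L E Q U N K Z V T A P B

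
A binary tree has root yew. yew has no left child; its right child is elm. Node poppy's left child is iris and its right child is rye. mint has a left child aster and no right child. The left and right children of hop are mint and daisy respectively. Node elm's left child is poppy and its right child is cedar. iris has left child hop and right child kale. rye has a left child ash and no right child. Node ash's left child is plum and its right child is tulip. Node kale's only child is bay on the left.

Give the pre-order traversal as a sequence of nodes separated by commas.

Pre-order visits the node, then its left subtree, then its right subtree.
Visit yew.
At yew: no left child.
At yew: go right to elm.
  Visit elm.
  At elm: go left to poppy.
    Visit poppy.
    At poppy: go left to iris.
      Visit iris.
      At iris: go left to hop.
        Visit hop.
        At hop: go left to mint.
          Visit mint.
          At mint: go left to aster.
            aster is a leaf — visit aster.
          At mint: no right child.
        At hop: go right to daisy.
          daisy is a leaf — visit daisy.
      At iris: go right to kale.
        Visit kale.
        At kale: go left to bay.
          bay is a leaf — visit bay.
        At kale: no right child.
    At poppy: go right to rye.
      Visit rye.
      At rye: go left to ash.
        Visit ash.
        At ash: go left to plum.
          plum is a leaf — visit plum.
        At ash: go right to tulip.
          tulip is a leaf — visit tulip.
      At rye: no right child.
  At elm: go right to cedar.
    cedar is a leaf — visit cedar.

yew, elm, poppy, iris, hop, mint, aster, daisy, kale, bay, rye, ash, plum, tulip, cedar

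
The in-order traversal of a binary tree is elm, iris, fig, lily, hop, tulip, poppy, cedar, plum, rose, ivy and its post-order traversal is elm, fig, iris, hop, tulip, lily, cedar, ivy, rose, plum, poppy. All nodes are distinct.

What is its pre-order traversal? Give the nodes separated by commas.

poppy, lily, iris, elm, fig, tulip, hop, plum, cedar, rose, ivy

The last element of post-order is the root; it splits in-order into left and right subtrees.
Root poppy: left subtree has 6 nodes {elm, iris, fig, lily, hop, tulip}, right has 4 {cedar, plum, rose, ivy}.
  Root lily: left subtree has 3 nodes {elm, iris, fig}, right has 2 {hop, tulip}.
    Root iris: left subtree has 1 node {elm}, right has 1 {fig}.
    Root tulip: left subtree has 1 node {hop}, right has 0 { }.
  Root plum: left subtree has 1 node {cedar}, right has 2 {rose, ivy}.
    Root rose: left subtree has 0 nodes { }, right has 1 {ivy}.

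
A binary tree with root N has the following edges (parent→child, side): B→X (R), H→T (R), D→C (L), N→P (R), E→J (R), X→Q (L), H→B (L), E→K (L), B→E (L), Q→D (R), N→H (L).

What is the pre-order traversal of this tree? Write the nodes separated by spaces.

N H B E K J X Q D C T P

Pre-order visits the node, then its left subtree, then its right subtree.
Visit N.
At N: go left to H.
  Visit H.
  At H: go left to B.
    Visit B.
    At B: go left to E.
      Visit E.
      At E: go left to K.
        K is a leaf — visit K.
      At E: go right to J.
        J is a leaf — visit J.
    At B: go right to X.
      Visit X.
      At X: go left to Q.
        Visit Q.
        At Q: no left child.
        At Q: go right to D.
          Visit D.
          At D: go left to C.
            C is a leaf — visit C.
          At D: no right child.
      At X: no right child.
  At H: go right to T.
    T is a leaf — visit T.
At N: go right to P.
  P is a leaf — visit P.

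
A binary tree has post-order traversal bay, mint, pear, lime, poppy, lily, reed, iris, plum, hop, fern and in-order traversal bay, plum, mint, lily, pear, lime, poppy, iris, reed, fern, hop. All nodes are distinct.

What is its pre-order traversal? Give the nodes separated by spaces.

The last element of post-order is the root; it splits in-order into left and right subtrees.
Root fern: left subtree has 9 nodes {bay, plum, mint, lily, pear, lime, poppy, iris, reed}, right has 1 {hop}.
  Root plum: left subtree has 1 node {bay}, right has 7 {mint, lily, pear, lime, poppy, iris, reed}.
    Root iris: left subtree has 5 nodes {mint, lily, pear, lime, poppy}, right has 1 {reed}.
      Root lily: left subtree has 1 node {mint}, right has 3 {pear, lime, poppy}.
        Root poppy: left subtree has 2 nodes {pear, lime}, right has 0 { }.
          Root lime: left subtree has 1 node {pear}, right has 0 { }.

fern plum bay iris lily mint poppy lime pear reed hop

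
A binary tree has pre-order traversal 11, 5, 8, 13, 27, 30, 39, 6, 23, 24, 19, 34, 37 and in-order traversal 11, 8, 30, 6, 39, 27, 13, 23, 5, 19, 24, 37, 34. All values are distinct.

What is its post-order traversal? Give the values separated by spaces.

6 39 30 27 23 13 8 19 37 34 24 5 11

The first element of pre-order is the root; it splits in-order into left and right subtrees.
Root 11: left subtree has 0 nodes { }, right has 12 {8, 30, 6, 39, 27, 13, 23, 5, 19, 24, 37, 34}.
  Root 5: left subtree has 7 nodes {8, 30, 6, 39, 27, 13, 23}, right has 4 {19, 24, 37, 34}.
    Root 8: left subtree has 0 nodes { }, right has 6 {30, 6, 39, 27, 13, 23}.
      Root 13: left subtree has 4 nodes {30, 6, 39, 27}, right has 1 {23}.
        Root 27: left subtree has 3 nodes {30, 6, 39}, right has 0 { }.
          Root 30: left subtree has 0 nodes { }, right has 2 {6, 39}.
            Root 39: left subtree has 1 node {6}, right has 0 { }.
    Root 24: left subtree has 1 node {19}, right has 2 {37, 34}.
      Root 34: left subtree has 1 node {37}, right has 0 { }.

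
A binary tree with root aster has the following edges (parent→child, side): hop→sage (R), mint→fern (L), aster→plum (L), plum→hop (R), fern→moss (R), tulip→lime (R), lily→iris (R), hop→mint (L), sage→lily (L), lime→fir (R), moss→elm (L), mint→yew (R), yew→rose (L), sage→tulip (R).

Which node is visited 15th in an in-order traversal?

aster

In-order visits the left subtree, then the node, then the right subtree.
At aster: go left to plum.
  At plum: no left child.
  Visit plum.
  At plum: go right to hop.
    At hop: go left to mint.
      At mint: go left to fern.
        At fern: no left child.
        Visit fern.
        At fern: go right to moss.
          At moss: go left to elm.
            elm is a leaf — visit elm.
          Visit moss.
          At moss: no right child.
      Visit mint.
      At mint: go right to yew.
        At yew: go left to rose.
          rose is a leaf — visit rose.
        Visit yew.
        At yew: no right child.
    Visit hop.
    At hop: go right to sage.
      At sage: go left to lily.
        At lily: no left child.
        Visit lily.
        At lily: go right to iris.
          iris is a leaf — visit iris.
      Visit sage.
      At sage: go right to tulip.
        At tulip: no left child.
        Visit tulip.
        At tulip: go right to lime.
          At lime: no left child.
          Visit lime.
          At lime: go right to fir.
            fir is a leaf — visit fir.
Visit aster.
At aster: no right child.
Full in-order sequence: plum, fern, elm, moss, mint, rose, yew, hop, lily, iris, sage, tulip, lime, fir, aster.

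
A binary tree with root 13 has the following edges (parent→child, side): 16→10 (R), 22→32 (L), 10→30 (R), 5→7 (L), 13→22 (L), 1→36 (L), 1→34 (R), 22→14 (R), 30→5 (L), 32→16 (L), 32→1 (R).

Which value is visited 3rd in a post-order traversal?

30

Post-order visits the left subtree, then the right subtree, then the node.
At 13: go left to 22.
  At 22: go left to 32.
    At 32: go left to 16.
      At 16: no left child.
      At 16: go right to 10.
        At 10: no left child.
        At 10: go right to 30.
          At 30: go left to 5.
            At 5: go left to 7.
              7 is a leaf — visit 7.
            At 5: no right child.
            Visit 5.
          At 30: no right child.
          Visit 30.
        Visit 10.
      Visit 16.
    At 32: go right to 1.
      At 1: go left to 36.
        36 is a leaf — visit 36.
      At 1: go right to 34.
        34 is a leaf — visit 34.
      Visit 1.
    Visit 32.
  At 22: go right to 14.
    14 is a leaf — visit 14.
  Visit 22.
At 13: no right child.
Visit 13.
Full post-order sequence: 7, 5, 30, 10, 16, 36, 34, 1, 32, 14, 22, 13.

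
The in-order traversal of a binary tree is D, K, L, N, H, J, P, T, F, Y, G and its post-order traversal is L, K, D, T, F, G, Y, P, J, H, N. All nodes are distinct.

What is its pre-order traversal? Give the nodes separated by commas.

N, D, K, L, H, J, P, Y, F, T, G

The last element of post-order is the root; it splits in-order into left and right subtrees.
Root N: left subtree has 3 nodes {D, K, L}, right has 7 {H, J, P, T, F, Y, G}.
  Root D: left subtree has 0 nodes { }, right has 2 {K, L}.
    Root K: left subtree has 0 nodes { }, right has 1 {L}.
  Root H: left subtree has 0 nodes { }, right has 6 {J, P, T, F, Y, G}.
    Root J: left subtree has 0 nodes { }, right has 5 {P, T, F, Y, G}.
      Root P: left subtree has 0 nodes { }, right has 4 {T, F, Y, G}.
        Root Y: left subtree has 2 nodes {T, F}, right has 1 {G}.
          Root F: left subtree has 1 node {T}, right has 0 { }.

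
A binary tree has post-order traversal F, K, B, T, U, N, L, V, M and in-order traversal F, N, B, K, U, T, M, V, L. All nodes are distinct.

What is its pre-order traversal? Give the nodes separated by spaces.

The last element of post-order is the root; it splits in-order into left and right subtrees.
Root M: left subtree has 6 nodes {F, N, B, K, U, T}, right has 2 {V, L}.
  Root N: left subtree has 1 node {F}, right has 4 {B, K, U, T}.
    Root U: left subtree has 2 nodes {B, K}, right has 1 {T}.
      Root B: left subtree has 0 nodes { }, right has 1 {K}.
  Root V: left subtree has 0 nodes { }, right has 1 {L}.

M N F U B K T V L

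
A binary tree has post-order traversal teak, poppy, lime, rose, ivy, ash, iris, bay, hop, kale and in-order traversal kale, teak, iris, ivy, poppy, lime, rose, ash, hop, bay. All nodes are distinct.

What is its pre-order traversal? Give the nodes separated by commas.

The last element of post-order is the root; it splits in-order into left and right subtrees.
Root kale: left subtree has 0 nodes { }, right has 9 {teak, iris, ivy, poppy, lime, rose, ash, hop, bay}.
  Root hop: left subtree has 7 nodes {teak, iris, ivy, poppy, lime, rose, ash}, right has 1 {bay}.
    Root iris: left subtree has 1 node {teak}, right has 5 {ivy, poppy, lime, rose, ash}.
      Root ash: left subtree has 4 nodes {ivy, poppy, lime, rose}, right has 0 { }.
        Root ivy: left subtree has 0 nodes { }, right has 3 {poppy, lime, rose}.
          Root rose: left subtree has 2 nodes {poppy, lime}, right has 0 { }.
            Root lime: left subtree has 1 node {poppy}, right has 0 { }.

kale, hop, iris, teak, ash, ivy, rose, lime, poppy, bay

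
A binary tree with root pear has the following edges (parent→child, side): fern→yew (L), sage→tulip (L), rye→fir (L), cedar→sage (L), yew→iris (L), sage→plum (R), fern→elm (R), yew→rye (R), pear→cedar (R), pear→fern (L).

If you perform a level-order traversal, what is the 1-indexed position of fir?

11

Level-order visits nodes level by level from the root, left to right within each level.
Level 0: pear
Level 1: fern, cedar
Level 2: yew, elm, sage
Level 3: iris, rye, tulip, plum
Level 4: fir
Full level-order sequence: pear, fern, cedar, yew, elm, sage, iris, rye, tulip, plum, fir.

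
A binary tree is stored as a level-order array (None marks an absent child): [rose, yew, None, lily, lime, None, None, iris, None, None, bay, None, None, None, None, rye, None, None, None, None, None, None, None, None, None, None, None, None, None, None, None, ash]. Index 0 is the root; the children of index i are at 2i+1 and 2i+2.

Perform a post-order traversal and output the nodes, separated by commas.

Post-order visits the left subtree, then the right subtree, then the node.
At rose: go left to yew.
  At yew: go left to lily.
    At lily: go left to iris.
      At iris: go left to rye.
        At rye: go left to ash.
          ash is a leaf — visit ash.
        At rye: no right child.
        Visit rye.
      At iris: no right child.
      Visit iris.
    At lily: no right child.
    Visit lily.
  At yew: go right to lime.
    At lime: no left child.
    At lime: go right to bay.
      bay is a leaf — visit bay.
    Visit lime.
  Visit yew.
At rose: no right child.
Visit rose.

ash, rye, iris, lily, bay, lime, yew, rose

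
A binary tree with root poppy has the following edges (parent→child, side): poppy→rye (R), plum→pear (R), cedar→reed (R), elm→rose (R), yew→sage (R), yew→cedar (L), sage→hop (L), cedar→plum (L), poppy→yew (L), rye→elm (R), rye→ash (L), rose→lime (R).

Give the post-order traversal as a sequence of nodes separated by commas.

Post-order visits the left subtree, then the right subtree, then the node.
At poppy: go left to yew.
  At yew: go left to cedar.
    At cedar: go left to plum.
      At plum: no left child.
      At plum: go right to pear.
        pear is a leaf — visit pear.
      Visit plum.
    At cedar: go right to reed.
      reed is a leaf — visit reed.
    Visit cedar.
  At yew: go right to sage.
    At sage: go left to hop.
      hop is a leaf — visit hop.
    At sage: no right child.
    Visit sage.
  Visit yew.
At poppy: go right to rye.
  At rye: go left to ash.
    ash is a leaf — visit ash.
  At rye: go right to elm.
    At elm: no left child.
    At elm: go right to rose.
      At rose: no left child.
      At rose: go right to lime.
        lime is a leaf — visit lime.
      Visit rose.
    Visit elm.
  Visit rye.
Visit poppy.

pear, plum, reed, cedar, hop, sage, yew, ash, lime, rose, elm, rye, poppy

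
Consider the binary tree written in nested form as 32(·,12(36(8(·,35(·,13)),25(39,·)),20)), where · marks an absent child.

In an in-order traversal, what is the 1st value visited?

32

In-order visits the left subtree, then the node, then the right subtree.
At 32: no left child.
Visit 32.
At 32: go right to 12.
  At 12: go left to 36.
    At 36: go left to 8.
      At 8: no left child.
      Visit 8.
      At 8: go right to 35.
        At 35: no left child.
        Visit 35.
        At 35: go right to 13.
          13 is a leaf — visit 13.
    Visit 36.
    At 36: go right to 25.
      At 25: go left to 39.
        39 is a leaf — visit 39.
      Visit 25.
      At 25: no right child.
  Visit 12.
  At 12: go right to 20.
    20 is a leaf — visit 20.
Full in-order sequence: 32, 8, 35, 13, 36, 39, 25, 12, 20.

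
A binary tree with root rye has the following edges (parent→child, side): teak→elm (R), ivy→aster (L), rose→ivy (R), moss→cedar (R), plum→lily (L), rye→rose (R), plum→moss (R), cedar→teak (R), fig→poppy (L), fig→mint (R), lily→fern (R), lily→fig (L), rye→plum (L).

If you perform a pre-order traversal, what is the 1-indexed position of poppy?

Pre-order visits the node, then its left subtree, then its right subtree.
Visit rye.
At rye: go left to plum.
  Visit plum.
  At plum: go left to lily.
    Visit lily.
    At lily: go left to fig.
      Visit fig.
      At fig: go left to poppy.
        poppy is a leaf — visit poppy.
      At fig: go right to mint.
        mint is a leaf — visit mint.
    At lily: go right to fern.
      fern is a leaf — visit fern.
  At plum: go right to moss.
    Visit moss.
    At moss: no left child.
    At moss: go right to cedar.
      Visit cedar.
      At cedar: no left child.
      At cedar: go right to teak.
        Visit teak.
        At teak: no left child.
        At teak: go right to elm.
          elm is a leaf — visit elm.
At rye: go right to rose.
  Visit rose.
  At rose: no left child.
  At rose: go right to ivy.
    Visit ivy.
    At ivy: go left to aster.
      aster is a leaf — visit aster.
    At ivy: no right child.
Full pre-order sequence: rye, plum, lily, fig, poppy, mint, fern, moss, cedar, teak, elm, rose, ivy, aster.

5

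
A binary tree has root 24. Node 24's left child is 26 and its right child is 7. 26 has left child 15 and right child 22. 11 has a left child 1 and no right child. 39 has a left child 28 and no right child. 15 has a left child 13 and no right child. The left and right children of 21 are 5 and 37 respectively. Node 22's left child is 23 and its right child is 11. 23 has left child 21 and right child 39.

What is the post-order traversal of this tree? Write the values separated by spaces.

13 15 5 37 21 28 39 23 1 11 22 26 7 24

Post-order visits the left subtree, then the right subtree, then the node.
At 24: go left to 26.
  At 26: go left to 15.
    At 15: go left to 13.
      13 is a leaf — visit 13.
    At 15: no right child.
    Visit 15.
  At 26: go right to 22.
    At 22: go left to 23.
      At 23: go left to 21.
        At 21: go left to 5.
          5 is a leaf — visit 5.
        At 21: go right to 37.
          37 is a leaf — visit 37.
        Visit 21.
      At 23: go right to 39.
        At 39: go left to 28.
          28 is a leaf — visit 28.
        At 39: no right child.
        Visit 39.
      Visit 23.
    At 22: go right to 11.
      At 11: go left to 1.
        1 is a leaf — visit 1.
      At 11: no right child.
      Visit 11.
    Visit 22.
  Visit 26.
At 24: go right to 7.
  7 is a leaf — visit 7.
Visit 24.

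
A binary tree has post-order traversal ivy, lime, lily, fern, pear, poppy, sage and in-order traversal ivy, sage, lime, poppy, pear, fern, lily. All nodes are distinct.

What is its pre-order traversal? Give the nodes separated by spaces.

The last element of post-order is the root; it splits in-order into left and right subtrees.
Root sage: left subtree has 1 node {ivy}, right has 5 {lime, poppy, pear, fern, lily}.
  Root poppy: left subtree has 1 node {lime}, right has 3 {pear, fern, lily}.
    Root pear: left subtree has 0 nodes { }, right has 2 {fern, lily}.
      Root fern: left subtree has 0 nodes { }, right has 1 {lily}.

sage ivy poppy lime pear fern lily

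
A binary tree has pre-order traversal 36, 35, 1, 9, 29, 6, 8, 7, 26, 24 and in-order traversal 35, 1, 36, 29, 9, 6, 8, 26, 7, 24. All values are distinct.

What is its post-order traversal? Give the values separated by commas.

The first element of pre-order is the root; it splits in-order into left and right subtrees.
Root 36: left subtree has 2 nodes {35, 1}, right has 7 {29, 9, 6, 8, 26, 7, 24}.
  Root 35: left subtree has 0 nodes { }, right has 1 {1}.
  Root 9: left subtree has 1 node {29}, right has 5 {6, 8, 26, 7, 24}.
    Root 6: left subtree has 0 nodes { }, right has 4 {8, 26, 7, 24}.
      Root 8: left subtree has 0 nodes { }, right has 3 {26, 7, 24}.
        Root 7: left subtree has 1 node {26}, right has 1 {24}.

1, 35, 29, 26, 24, 7, 8, 6, 9, 36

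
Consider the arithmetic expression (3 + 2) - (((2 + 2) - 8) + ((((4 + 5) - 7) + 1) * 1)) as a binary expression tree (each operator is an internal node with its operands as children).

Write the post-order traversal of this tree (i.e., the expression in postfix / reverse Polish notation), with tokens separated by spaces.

Post-order on an expression tree gives postfix notation: for each operator, emit left operand, right operand, then the operator.

3 2 + 2 2 + 8 - 4 5 + 7 - 1 + 1 * + -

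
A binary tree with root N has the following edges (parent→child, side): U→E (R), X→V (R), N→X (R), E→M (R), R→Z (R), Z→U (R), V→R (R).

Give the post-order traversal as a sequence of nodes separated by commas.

M, E, U, Z, R, V, X, N

Post-order visits the left subtree, then the right subtree, then the node.
At N: no left child.
At N: go right to X.
  At X: no left child.
  At X: go right to V.
    At V: no left child.
    At V: go right to R.
      At R: no left child.
      At R: go right to Z.
        At Z: no left child.
        At Z: go right to U.
          At U: no left child.
          At U: go right to E.
            At E: no left child.
            At E: go right to M.
              M is a leaf — visit M.
            Visit E.
          Visit U.
        Visit Z.
      Visit R.
    Visit V.
  Visit X.
Visit N.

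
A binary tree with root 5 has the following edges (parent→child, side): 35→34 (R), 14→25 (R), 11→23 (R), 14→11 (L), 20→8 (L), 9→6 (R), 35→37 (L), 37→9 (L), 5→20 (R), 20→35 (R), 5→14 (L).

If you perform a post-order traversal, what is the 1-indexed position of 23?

1

Post-order visits the left subtree, then the right subtree, then the node.
At 5: go left to 14.
  At 14: go left to 11.
    At 11: no left child.
    At 11: go right to 23.
      23 is a leaf — visit 23.
    Visit 11.
  At 14: go right to 25.
    25 is a leaf — visit 25.
  Visit 14.
At 5: go right to 20.
  At 20: go left to 8.
    8 is a leaf — visit 8.
  At 20: go right to 35.
    At 35: go left to 37.
      At 37: go left to 9.
        At 9: no left child.
        At 9: go right to 6.
          6 is a leaf — visit 6.
        Visit 9.
      At 37: no right child.
      Visit 37.
    At 35: go right to 34.
      34 is a leaf — visit 34.
    Visit 35.
  Visit 20.
Visit 5.
Full post-order sequence: 23, 11, 25, 14, 8, 6, 9, 37, 34, 35, 20, 5.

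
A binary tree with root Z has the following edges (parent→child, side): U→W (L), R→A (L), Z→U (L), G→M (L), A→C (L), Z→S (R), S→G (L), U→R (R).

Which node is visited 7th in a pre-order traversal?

S

Pre-order visits the node, then its left subtree, then its right subtree.
Visit Z.
At Z: go left to U.
  Visit U.
  At U: go left to W.
    W is a leaf — visit W.
  At U: go right to R.
    Visit R.
    At R: go left to A.
      Visit A.
      At A: go left to C.
        C is a leaf — visit C.
      At A: no right child.
    At R: no right child.
At Z: go right to S.
  Visit S.
  At S: go left to G.
    Visit G.
    At G: go left to M.
      M is a leaf — visit M.
    At G: no right child.
  At S: no right child.
Full pre-order sequence: Z, U, W, R, A, C, S, G, M.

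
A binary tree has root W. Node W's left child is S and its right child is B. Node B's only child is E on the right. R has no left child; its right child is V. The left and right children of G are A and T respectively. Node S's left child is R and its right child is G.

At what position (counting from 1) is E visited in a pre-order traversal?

9

Pre-order visits the node, then its left subtree, then its right subtree.
Visit W.
At W: go left to S.
  Visit S.
  At S: go left to R.
    Visit R.
    At R: no left child.
    At R: go right to V.
      V is a leaf — visit V.
  At S: go right to G.
    Visit G.
    At G: go left to A.
      A is a leaf — visit A.
    At G: go right to T.
      T is a leaf — visit T.
At W: go right to B.
  Visit B.
  At B: no left child.
  At B: go right to E.
    E is a leaf — visit E.
Full pre-order sequence: W, S, R, V, G, A, T, B, E.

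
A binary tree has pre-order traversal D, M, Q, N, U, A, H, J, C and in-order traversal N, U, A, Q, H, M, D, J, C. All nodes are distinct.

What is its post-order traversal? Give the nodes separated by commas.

A, U, N, H, Q, M, C, J, D

The first element of pre-order is the root; it splits in-order into left and right subtrees.
Root D: left subtree has 6 nodes {N, U, A, Q, H, M}, right has 2 {J, C}.
  Root M: left subtree has 5 nodes {N, U, A, Q, H}, right has 0 { }.
    Root Q: left subtree has 3 nodes {N, U, A}, right has 1 {H}.
      Root N: left subtree has 0 nodes { }, right has 2 {U, A}.
        Root U: left subtree has 0 nodes { }, right has 1 {A}.
  Root J: left subtree has 0 nodes { }, right has 1 {C}.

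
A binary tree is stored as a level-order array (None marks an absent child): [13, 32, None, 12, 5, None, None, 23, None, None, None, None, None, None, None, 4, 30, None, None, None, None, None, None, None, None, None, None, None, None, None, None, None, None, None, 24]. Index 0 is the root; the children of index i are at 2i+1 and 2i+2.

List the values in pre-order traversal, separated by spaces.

Pre-order visits the node, then its left subtree, then its right subtree.
Visit 13.
At 13: go left to 32.
  Visit 32.
  At 32: go left to 12.
    Visit 12.
    At 12: go left to 23.
      Visit 23.
      At 23: go left to 4.
        4 is a leaf — visit 4.
      At 23: go right to 30.
        Visit 30.
        At 30: no left child.
        At 30: go right to 24.
          24 is a leaf — visit 24.
    At 12: no right child.
  At 32: go right to 5.
    5 is a leaf — visit 5.
At 13: no right child.

13 32 12 23 4 30 24 5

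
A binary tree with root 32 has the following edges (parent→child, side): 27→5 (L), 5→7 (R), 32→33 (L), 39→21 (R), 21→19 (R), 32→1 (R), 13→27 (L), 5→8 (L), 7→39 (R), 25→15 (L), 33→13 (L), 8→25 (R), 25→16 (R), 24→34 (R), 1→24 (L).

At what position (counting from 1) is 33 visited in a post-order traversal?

Post-order visits the left subtree, then the right subtree, then the node.
At 32: go left to 33.
  At 33: go left to 13.
    At 13: go left to 27.
      At 27: go left to 5.
        At 5: go left to 8.
          At 8: no left child.
          At 8: go right to 25.
            At 25: go left to 15.
              15 is a leaf — visit 15.
            At 25: go right to 16.
              16 is a leaf — visit 16.
            Visit 25.
          Visit 8.
        At 5: go right to 7.
          At 7: no left child.
          At 7: go right to 39.
            At 39: no left child.
            At 39: go right to 21.
              At 21: no left child.
              At 21: go right to 19.
                19 is a leaf — visit 19.
              Visit 21.
            Visit 39.
          Visit 7.
        Visit 5.
      At 27: no right child.
      Visit 27.
    At 13: no right child.
    Visit 13.
  At 33: no right child.
  Visit 33.
At 32: go right to 1.
  At 1: go left to 24.
    At 24: no left child.
    At 24: go right to 34.
      34 is a leaf — visit 34.
    Visit 24.
  At 1: no right child.
  Visit 1.
Visit 32.
Full post-order sequence: 15, 16, 25, 8, 19, 21, 39, 7, 5, 27, 13, 33, 34, 24, 1, 32.

12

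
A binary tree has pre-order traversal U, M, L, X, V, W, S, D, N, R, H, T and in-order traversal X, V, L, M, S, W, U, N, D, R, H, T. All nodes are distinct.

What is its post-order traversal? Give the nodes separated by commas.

The first element of pre-order is the root; it splits in-order into left and right subtrees.
Root U: left subtree has 6 nodes {X, V, L, M, S, W}, right has 5 {N, D, R, H, T}.
  Root M: left subtree has 3 nodes {X, V, L}, right has 2 {S, W}.
    Root L: left subtree has 2 nodes {X, V}, right has 0 { }.
      Root X: left subtree has 0 nodes { }, right has 1 {V}.
    Root W: left subtree has 1 node {S}, right has 0 { }.
  Root D: left subtree has 1 node {N}, right has 3 {R, H, T}.
    Root R: left subtree has 0 nodes { }, right has 2 {H, T}.
      Root H: left subtree has 0 nodes { }, right has 1 {T}.

V, X, L, S, W, M, N, T, H, R, D, U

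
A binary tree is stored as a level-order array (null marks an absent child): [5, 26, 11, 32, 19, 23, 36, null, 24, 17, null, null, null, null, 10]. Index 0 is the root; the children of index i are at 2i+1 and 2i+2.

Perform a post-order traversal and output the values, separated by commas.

Post-order visits the left subtree, then the right subtree, then the node.
At 5: go left to 26.
  At 26: go left to 32.
    At 32: no left child.
    At 32: go right to 24.
      24 is a leaf — visit 24.
    Visit 32.
  At 26: go right to 19.
    At 19: go left to 17.
      17 is a leaf — visit 17.
    At 19: no right child.
    Visit 19.
  Visit 26.
At 5: go right to 11.
  At 11: go left to 23.
    23 is a leaf — visit 23.
  At 11: go right to 36.
    At 36: no left child.
    At 36: go right to 10.
      10 is a leaf — visit 10.
    Visit 36.
  Visit 11.
Visit 5.

24, 32, 17, 19, 26, 23, 10, 36, 11, 5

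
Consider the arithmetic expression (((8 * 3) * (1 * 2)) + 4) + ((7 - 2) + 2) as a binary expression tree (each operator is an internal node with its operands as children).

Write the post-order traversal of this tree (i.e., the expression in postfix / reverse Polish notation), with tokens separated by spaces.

8 3 * 1 2 * * 4 + 7 2 - 2 + +

Post-order on an expression tree gives postfix notation: for each operator, emit left operand, right operand, then the operator.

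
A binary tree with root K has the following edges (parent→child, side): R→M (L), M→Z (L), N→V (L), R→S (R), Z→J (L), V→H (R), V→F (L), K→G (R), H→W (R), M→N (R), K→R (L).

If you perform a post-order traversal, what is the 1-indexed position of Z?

2

Post-order visits the left subtree, then the right subtree, then the node.
At K: go left to R.
  At R: go left to M.
    At M: go left to Z.
      At Z: go left to J.
        J is a leaf — visit J.
      At Z: no right child.
      Visit Z.
    At M: go right to N.
      At N: go left to V.
        At V: go left to F.
          F is a leaf — visit F.
        At V: go right to H.
          At H: no left child.
          At H: go right to W.
            W is a leaf — visit W.
          Visit H.
        Visit V.
      At N: no right child.
      Visit N.
    Visit M.
  At R: go right to S.
    S is a leaf — visit S.
  Visit R.
At K: go right to G.
  G is a leaf — visit G.
Visit K.
Full post-order sequence: J, Z, F, W, H, V, N, M, S, R, G, K.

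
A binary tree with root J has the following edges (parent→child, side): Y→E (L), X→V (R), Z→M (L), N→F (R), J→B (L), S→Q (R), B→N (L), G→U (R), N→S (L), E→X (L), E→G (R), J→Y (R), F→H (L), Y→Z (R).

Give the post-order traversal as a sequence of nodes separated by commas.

Post-order visits the left subtree, then the right subtree, then the node.
At J: go left to B.
  At B: go left to N.
    At N: go left to S.
      At S: no left child.
      At S: go right to Q.
        Q is a leaf — visit Q.
      Visit S.
    At N: go right to F.
      At F: go left to H.
        H is a leaf — visit H.
      At F: no right child.
      Visit F.
    Visit N.
  At B: no right child.
  Visit B.
At J: go right to Y.
  At Y: go left to E.
    At E: go left to X.
      At X: no left child.
      At X: go right to V.
        V is a leaf — visit V.
      Visit X.
    At E: go right to G.
      At G: no left child.
      At G: go right to U.
        U is a leaf — visit U.
      Visit G.
    Visit E.
  At Y: go right to Z.
    At Z: go left to M.
      M is a leaf — visit M.
    At Z: no right child.
    Visit Z.
  Visit Y.
Visit J.

Q, S, H, F, N, B, V, X, U, G, E, M, Z, Y, J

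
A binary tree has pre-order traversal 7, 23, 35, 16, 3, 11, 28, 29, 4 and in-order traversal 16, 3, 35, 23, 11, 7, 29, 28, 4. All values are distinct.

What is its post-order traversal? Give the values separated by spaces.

The first element of pre-order is the root; it splits in-order into left and right subtrees.
Root 7: left subtree has 5 nodes {16, 3, 35, 23, 11}, right has 3 {29, 28, 4}.
  Root 23: left subtree has 3 nodes {16, 3, 35}, right has 1 {11}.
    Root 35: left subtree has 2 nodes {16, 3}, right has 0 { }.
      Root 16: left subtree has 0 nodes { }, right has 1 {3}.
  Root 28: left subtree has 1 node {29}, right has 1 {4}.

3 16 35 11 23 29 4 28 7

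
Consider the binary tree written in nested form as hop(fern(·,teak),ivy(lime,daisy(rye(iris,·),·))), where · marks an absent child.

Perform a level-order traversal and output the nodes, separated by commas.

hop, fern, ivy, teak, lime, daisy, rye, iris

Level-order visits nodes level by level from the root, left to right within each level.
Level 0: hop
Level 1: fern, ivy
Level 2: teak, lime, daisy
Level 3: rye
Level 4: iris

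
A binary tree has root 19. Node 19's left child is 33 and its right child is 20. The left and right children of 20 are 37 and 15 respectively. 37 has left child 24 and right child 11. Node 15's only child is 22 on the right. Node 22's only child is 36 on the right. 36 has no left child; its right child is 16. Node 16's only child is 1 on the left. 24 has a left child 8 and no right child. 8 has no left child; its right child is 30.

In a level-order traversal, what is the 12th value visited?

Level-order visits nodes level by level from the root, left to right within each level.
Level 0: 19
Level 1: 33, 20
Level 2: 37, 15
Level 3: 24, 11, 22
Level 4: 8, 36
Level 5: 30, 16
Level 6: 1
Full level-order sequence: 19, 33, 20, 37, 15, 24, 11, 22, 8, 36, 30, 16, 1.

16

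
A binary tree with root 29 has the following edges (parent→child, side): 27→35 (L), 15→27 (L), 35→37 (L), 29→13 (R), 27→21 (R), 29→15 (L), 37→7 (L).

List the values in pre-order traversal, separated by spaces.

Pre-order visits the node, then its left subtree, then its right subtree.
Visit 29.
At 29: go left to 15.
  Visit 15.
  At 15: go left to 27.
    Visit 27.
    At 27: go left to 35.
      Visit 35.
      At 35: go left to 37.
        Visit 37.
        At 37: go left to 7.
          7 is a leaf — visit 7.
        At 37: no right child.
      At 35: no right child.
    At 27: go right to 21.
      21 is a leaf — visit 21.
  At 15: no right child.
At 29: go right to 13.
  13 is a leaf — visit 13.

29 15 27 35 37 7 21 13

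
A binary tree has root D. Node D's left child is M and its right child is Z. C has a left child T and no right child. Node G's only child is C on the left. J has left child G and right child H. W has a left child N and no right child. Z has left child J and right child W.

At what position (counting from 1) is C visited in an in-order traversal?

4

In-order visits the left subtree, then the node, then the right subtree.
At D: go left to M.
  M is a leaf — visit M.
Visit D.
At D: go right to Z.
  At Z: go left to J.
    At J: go left to G.
      At G: go left to C.
        At C: go left to T.
          T is a leaf — visit T.
        Visit C.
        At C: no right child.
      Visit G.
      At G: no right child.
    Visit J.
    At J: go right to H.
      H is a leaf — visit H.
  Visit Z.
  At Z: go right to W.
    At W: go left to N.
      N is a leaf — visit N.
    Visit W.
    At W: no right child.
Full in-order sequence: M, D, T, C, G, J, H, Z, N, W.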